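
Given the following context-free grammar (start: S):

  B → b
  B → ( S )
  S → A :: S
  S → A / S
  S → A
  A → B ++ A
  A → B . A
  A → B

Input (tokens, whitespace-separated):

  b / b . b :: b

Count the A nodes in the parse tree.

4

[S [A [B b]] / [S [A [B b] . [A [B b]]] :: [S [A [B b]]]]]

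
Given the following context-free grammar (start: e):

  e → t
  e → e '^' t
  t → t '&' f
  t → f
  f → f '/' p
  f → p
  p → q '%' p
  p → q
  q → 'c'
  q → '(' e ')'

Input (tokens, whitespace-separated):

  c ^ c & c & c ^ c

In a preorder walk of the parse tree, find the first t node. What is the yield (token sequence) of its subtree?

[e [e [e [t [f [p [q c]]]]] ^ [t [t [t [f [p [q c]]]] & [f [p [q c]]]] & [f [p [q c]]]]] ^ [t [f [p [q c]]]]]

c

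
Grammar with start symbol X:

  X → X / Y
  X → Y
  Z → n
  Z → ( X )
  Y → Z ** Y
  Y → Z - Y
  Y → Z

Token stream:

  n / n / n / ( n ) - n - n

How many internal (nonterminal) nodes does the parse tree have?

[X [X [X [X [Y [Z n]]] / [Y [Z n]]] / [Y [Z n]]] / [Y [Z ( [X [Y [Z n]]] )] - [Y [Z n] - [Y [Z n]]]]]

19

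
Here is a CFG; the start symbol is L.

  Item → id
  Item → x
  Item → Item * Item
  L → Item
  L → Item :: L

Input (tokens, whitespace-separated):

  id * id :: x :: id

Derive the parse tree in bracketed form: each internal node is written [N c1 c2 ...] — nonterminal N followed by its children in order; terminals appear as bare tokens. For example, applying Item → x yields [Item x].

[L [Item [Item id] * [Item id]] :: [L [Item x] :: [L [Item id]]]]

L
Item :: L
Item * Item :: L
id * Item :: L
id * id :: L
id * id :: Item :: L
id * id :: x :: L
id * id :: x :: Item
id * id :: x :: id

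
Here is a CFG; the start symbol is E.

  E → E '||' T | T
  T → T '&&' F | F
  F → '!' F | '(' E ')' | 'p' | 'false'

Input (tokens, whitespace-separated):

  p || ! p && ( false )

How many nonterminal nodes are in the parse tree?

12

[E [E [T [F p]]] || [T [T [F ! [F p]]] && [F ( [E [T [F false]]] )]]]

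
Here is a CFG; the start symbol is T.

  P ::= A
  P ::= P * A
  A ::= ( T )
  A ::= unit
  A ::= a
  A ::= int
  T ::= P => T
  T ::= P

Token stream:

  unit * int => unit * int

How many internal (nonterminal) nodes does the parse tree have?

[T [P [P [A unit]] * [A int]] => [T [P [P [A unit]] * [A int]]]]

10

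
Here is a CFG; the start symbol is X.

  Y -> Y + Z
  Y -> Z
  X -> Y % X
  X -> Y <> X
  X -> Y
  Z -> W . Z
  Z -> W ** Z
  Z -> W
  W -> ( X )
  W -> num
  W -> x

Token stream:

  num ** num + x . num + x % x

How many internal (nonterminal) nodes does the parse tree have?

18

[X [Y [Y [Y [Z [W num] ** [Z [W num]]]] + [Z [W x] . [Z [W num]]]] + [Z [W x]]] % [X [Y [Z [W x]]]]]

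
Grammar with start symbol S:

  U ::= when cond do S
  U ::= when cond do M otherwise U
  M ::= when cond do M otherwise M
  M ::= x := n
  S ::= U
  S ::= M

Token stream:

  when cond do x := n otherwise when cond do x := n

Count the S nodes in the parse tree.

2

[S [U when cond do [M x := n] otherwise [U when cond do [S [M x := n]]]]]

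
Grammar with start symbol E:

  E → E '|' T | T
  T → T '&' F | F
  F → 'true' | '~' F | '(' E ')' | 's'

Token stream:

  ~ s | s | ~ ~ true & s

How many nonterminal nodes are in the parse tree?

14

[E [E [E [T [F ~ [F s]]]] | [T [F s]]] | [T [T [F ~ [F ~ [F true]]]] & [F s]]]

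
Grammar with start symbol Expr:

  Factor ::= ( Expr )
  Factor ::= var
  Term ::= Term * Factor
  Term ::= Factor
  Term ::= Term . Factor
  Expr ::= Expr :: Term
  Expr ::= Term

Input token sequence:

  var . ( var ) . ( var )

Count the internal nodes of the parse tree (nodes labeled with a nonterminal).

[Expr [Term [Term [Term [Factor var]] . [Factor ( [Expr [Term [Factor var]]] )]] . [Factor ( [Expr [Term [Factor var]]] )]]]

13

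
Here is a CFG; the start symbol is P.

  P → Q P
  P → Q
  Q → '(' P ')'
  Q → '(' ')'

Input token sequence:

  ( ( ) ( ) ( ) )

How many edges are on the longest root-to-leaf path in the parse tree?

[P [Q ( [P [Q ( )] [P [Q ( )] [P [Q ( )]]]] )]]

6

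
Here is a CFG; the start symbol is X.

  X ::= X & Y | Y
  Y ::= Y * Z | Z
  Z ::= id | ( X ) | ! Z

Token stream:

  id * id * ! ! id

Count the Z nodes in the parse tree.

[X [Y [Y [Y [Z id]] * [Z id]] * [Z ! [Z ! [Z id]]]]]

5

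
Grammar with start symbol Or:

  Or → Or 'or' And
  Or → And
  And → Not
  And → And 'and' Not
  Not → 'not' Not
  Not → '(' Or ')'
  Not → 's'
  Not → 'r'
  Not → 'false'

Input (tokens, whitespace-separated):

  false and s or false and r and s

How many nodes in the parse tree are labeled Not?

[Or [Or [And [And [Not false]] and [Not s]]] or [And [And [And [Not false]] and [Not r]] and [Not s]]]

5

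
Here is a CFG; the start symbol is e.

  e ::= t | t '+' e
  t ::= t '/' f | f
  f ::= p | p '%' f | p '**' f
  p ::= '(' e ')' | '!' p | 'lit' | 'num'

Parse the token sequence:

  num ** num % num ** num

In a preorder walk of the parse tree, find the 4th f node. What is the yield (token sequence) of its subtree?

[e [t [f [p num] ** [f [p num] % [f [p num] ** [f [p num]]]]]]]

num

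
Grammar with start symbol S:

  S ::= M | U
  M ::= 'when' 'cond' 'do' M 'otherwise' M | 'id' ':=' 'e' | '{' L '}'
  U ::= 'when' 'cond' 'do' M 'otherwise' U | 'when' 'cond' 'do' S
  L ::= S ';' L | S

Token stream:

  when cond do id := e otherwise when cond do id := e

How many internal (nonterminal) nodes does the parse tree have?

6

[S [U when cond do [M id := e] otherwise [U when cond do [S [M id := e]]]]]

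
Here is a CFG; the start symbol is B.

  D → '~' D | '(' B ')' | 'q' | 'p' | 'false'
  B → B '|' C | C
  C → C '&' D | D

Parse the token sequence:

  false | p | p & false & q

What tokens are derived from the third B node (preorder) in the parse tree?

[B [B [B [C [D false]]] | [C [D p]]] | [C [C [C [D p]] & [D false]] & [D q]]]

false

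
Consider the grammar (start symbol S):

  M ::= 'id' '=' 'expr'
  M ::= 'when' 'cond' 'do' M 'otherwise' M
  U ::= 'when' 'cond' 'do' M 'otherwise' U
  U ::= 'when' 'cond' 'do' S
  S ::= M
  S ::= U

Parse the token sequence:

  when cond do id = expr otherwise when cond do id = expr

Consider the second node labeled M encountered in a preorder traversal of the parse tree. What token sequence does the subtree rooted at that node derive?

id = expr

[S [U when cond do [M id = expr] otherwise [U when cond do [S [M id = expr]]]]]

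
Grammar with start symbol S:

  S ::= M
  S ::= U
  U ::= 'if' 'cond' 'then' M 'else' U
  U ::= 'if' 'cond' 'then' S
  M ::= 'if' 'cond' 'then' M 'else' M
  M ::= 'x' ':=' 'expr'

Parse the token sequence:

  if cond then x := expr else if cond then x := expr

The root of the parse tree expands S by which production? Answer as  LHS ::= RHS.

[S [U if cond then [M x := expr] else [U if cond then [S [M x := expr]]]]]

S ::= U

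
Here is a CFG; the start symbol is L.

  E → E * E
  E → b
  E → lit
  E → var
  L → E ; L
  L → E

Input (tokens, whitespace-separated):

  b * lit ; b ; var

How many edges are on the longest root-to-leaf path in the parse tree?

[L [E [E b] * [E lit]] ; [L [E b] ; [L [E var]]]]

4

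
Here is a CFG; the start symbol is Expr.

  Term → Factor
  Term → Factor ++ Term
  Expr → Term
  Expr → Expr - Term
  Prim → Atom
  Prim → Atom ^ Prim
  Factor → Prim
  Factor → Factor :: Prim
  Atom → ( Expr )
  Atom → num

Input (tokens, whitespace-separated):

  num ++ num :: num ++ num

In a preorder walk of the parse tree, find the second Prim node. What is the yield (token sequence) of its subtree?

num

[Expr [Term [Factor [Prim [Atom num]]] ++ [Term [Factor [Factor [Prim [Atom num]]] :: [Prim [Atom num]]] ++ [Term [Factor [Prim [Atom num]]]]]]]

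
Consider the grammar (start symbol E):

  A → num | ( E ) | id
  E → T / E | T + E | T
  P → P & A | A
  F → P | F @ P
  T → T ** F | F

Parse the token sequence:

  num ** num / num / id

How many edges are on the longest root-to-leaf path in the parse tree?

[E [T [T [F [P [A num]]]] ** [F [P [A num]]]] / [E [T [F [P [A num]]]] / [E [T [F [P [A id]]]]]]]

7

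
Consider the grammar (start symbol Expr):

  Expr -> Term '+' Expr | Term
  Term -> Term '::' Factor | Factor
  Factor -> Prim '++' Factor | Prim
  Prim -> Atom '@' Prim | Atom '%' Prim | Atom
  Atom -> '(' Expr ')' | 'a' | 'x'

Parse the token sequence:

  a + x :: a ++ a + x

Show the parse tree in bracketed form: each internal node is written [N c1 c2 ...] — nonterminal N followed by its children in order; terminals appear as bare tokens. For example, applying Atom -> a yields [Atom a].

[Expr [Term [Factor [Prim [Atom a]]]] + [Expr [Term [Term [Factor [Prim [Atom x]]]] :: [Factor [Prim [Atom a]] ++ [Factor [Prim [Atom a]]]]] + [Expr [Term [Factor [Prim [Atom x]]]]]]]

Expr
Term + Expr
Factor + Expr
Prim + Expr
Atom + Expr
a + Expr
a + Term + Expr
a + Term :: Factor + Expr
a + Factor :: Factor + Expr
a + Prim :: Factor + Expr
a + Atom :: Factor + Expr
a + x :: Factor + Expr
a + x :: Prim ++ Factor + Expr
a + x :: Atom ++ Factor + Expr
a + x :: a ++ Factor + Expr
a + x :: a ++ Prim + Expr
a + x :: a ++ Atom + Expr
a + x :: a ++ a + Expr
a + x :: a ++ a + Term
a + x :: a ++ a + Factor
a + x :: a ++ a + Prim
a + x :: a ++ a + Atom
a + x :: a ++ a + x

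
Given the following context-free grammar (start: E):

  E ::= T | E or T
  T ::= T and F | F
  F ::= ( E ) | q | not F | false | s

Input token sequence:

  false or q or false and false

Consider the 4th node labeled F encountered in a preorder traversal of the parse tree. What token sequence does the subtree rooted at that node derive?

[E [E [E [T [F false]]] or [T [F q]]] or [T [T [F false]] and [F false]]]

false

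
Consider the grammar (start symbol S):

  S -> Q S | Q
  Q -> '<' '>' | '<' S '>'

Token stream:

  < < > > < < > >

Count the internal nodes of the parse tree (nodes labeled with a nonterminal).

8

[S [Q < [S [Q < >]] >] [S [Q < [S [Q < >]] >]]]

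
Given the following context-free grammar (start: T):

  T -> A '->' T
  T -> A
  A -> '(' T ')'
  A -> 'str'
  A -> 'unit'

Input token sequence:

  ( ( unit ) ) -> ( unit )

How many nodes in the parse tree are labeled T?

[T [A ( [T [A ( [T [A unit]] )]] )] -> [T [A ( [T [A unit]] )]]]

5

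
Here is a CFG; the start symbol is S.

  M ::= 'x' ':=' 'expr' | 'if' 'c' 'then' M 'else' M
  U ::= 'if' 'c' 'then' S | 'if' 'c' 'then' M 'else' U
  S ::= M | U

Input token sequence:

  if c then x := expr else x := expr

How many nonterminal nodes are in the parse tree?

4

[S [M if c then [M x := expr] else [M x := expr]]]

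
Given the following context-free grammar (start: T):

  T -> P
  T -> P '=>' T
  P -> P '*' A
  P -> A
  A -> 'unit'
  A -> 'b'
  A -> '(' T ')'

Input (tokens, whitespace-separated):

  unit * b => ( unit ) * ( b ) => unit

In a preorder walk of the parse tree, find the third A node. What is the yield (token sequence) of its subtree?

[T [P [P [A unit]] * [A b]] => [T [P [P [A ( [T [P [A unit]]] )]] * [A ( [T [P [A b]]] )]] => [T [P [A unit]]]]]

( unit )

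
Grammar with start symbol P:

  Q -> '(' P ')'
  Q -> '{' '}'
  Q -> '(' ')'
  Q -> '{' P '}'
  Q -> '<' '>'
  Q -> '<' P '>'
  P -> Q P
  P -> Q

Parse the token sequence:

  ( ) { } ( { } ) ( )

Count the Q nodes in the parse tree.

5

[P [Q ( )] [P [Q { }] [P [Q ( [P [Q { }]] )] [P [Q ( )]]]]]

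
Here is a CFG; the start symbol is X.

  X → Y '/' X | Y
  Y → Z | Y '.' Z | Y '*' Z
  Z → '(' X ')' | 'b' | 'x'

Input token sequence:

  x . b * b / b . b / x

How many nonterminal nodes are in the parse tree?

15

[X [Y [Y [Y [Z x]] . [Z b]] * [Z b]] / [X [Y [Y [Z b]] . [Z b]] / [X [Y [Z x]]]]]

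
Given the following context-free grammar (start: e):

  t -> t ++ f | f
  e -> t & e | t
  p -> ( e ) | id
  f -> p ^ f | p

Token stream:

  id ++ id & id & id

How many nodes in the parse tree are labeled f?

4

[e [t [t [f [p id]]] ++ [f [p id]]] & [e [t [f [p id]]] & [e [t [f [p id]]]]]]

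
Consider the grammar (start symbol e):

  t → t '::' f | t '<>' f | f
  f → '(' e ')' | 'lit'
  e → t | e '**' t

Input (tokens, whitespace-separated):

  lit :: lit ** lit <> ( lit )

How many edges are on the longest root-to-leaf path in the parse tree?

[e [e [t [t [f lit]] :: [f lit]]] ** [t [t [f lit]] <> [f ( [e [t [f lit]]] )]]]

6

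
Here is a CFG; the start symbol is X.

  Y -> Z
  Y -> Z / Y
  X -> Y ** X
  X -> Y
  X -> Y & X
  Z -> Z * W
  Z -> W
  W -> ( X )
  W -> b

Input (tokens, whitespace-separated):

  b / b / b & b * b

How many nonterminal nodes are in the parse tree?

[X [Y [Z [W b]] / [Y [Z [W b]] / [Y [Z [W b]]]]] & [X [Y [Z [Z [W b]] * [W b]]]]]

16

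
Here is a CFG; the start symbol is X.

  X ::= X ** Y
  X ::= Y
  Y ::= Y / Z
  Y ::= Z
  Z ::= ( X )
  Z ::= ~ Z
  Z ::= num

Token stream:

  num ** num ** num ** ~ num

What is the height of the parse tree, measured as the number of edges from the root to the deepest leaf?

6

[X [X [X [X [Y [Z num]]] ** [Y [Z num]]] ** [Y [Z num]]] ** [Y [Z ~ [Z num]]]]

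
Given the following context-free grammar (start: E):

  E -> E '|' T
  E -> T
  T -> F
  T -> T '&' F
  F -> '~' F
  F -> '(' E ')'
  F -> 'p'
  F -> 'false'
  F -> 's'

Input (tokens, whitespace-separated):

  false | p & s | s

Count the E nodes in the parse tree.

3

[E [E [E [T [F false]]] | [T [T [F p]] & [F s]]] | [T [F s]]]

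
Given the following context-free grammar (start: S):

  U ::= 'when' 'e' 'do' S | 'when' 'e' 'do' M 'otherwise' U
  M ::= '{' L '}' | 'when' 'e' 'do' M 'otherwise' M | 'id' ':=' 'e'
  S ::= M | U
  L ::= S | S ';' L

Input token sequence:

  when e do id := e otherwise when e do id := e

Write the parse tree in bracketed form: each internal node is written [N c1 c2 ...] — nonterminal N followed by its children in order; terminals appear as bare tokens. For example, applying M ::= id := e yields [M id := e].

S
U
when e do M otherwise U
when e do id := e otherwise U
when e do id := e otherwise when e do S
when e do id := e otherwise when e do M
when e do id := e otherwise when e do id := e

[S [U when e do [M id := e] otherwise [U when e do [S [M id := e]]]]]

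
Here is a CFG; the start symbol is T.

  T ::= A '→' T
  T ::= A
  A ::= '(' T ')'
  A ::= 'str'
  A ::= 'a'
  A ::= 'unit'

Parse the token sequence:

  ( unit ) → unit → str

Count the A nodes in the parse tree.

4

[T [A ( [T [A unit]] )] → [T [A unit] → [T [A str]]]]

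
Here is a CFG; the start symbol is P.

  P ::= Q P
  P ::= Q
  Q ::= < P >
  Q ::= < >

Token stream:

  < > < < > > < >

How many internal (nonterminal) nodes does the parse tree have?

[P [Q < >] [P [Q < [P [Q < >]] >] [P [Q < >]]]]

8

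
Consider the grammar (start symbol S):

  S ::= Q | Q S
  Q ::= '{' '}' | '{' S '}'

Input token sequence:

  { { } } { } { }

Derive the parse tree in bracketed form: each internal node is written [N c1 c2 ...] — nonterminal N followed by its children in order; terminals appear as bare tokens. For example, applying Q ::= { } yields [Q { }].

S
Q S
{ S } S
{ Q } S
{ { } } S
{ { } } Q S
{ { } } { } S
{ { } } { } Q
{ { } } { } { }

[S [Q { [S [Q { }]] }] [S [Q { }] [S [Q { }]]]]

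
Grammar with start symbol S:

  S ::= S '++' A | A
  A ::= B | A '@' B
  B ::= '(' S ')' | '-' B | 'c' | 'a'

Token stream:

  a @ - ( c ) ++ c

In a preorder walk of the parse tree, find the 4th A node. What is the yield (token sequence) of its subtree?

c

[S [S [A [A [B a]] @ [B - [B ( [S [A [B c]]] )]]]] ++ [A [B c]]]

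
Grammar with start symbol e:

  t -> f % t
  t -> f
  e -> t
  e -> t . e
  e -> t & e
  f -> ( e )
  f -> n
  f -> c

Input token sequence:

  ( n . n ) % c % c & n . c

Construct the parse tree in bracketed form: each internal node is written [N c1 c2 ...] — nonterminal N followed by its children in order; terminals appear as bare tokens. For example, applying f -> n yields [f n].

e
t & e
f % t & e
( e ) % t & e
( t . e ) % t & e
( f . e ) % t & e
( n . e ) % t & e
( n . t ) % t & e
( n . f ) % t & e
( n . n ) % t & e
( n . n ) % f % t & e
( n . n ) % c % t & e
( n . n ) % c % f & e
( n . n ) % c % c & e
( n . n ) % c % c & t . e
( n . n ) % c % c & f . e
( n . n ) % c % c & n . e
( n . n ) % c % c & n . t
( n . n ) % c % c & n . f
( n . n ) % c % c & n . c

[e [t [f ( [e [t [f n]] . [e [t [f n]]]] )] % [t [f c] % [t [f c]]]] & [e [t [f n]] . [e [t [f c]]]]]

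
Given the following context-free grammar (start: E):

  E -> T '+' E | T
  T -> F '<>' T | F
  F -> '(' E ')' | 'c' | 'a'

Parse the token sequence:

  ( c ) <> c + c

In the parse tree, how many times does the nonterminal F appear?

4

[E [T [F ( [E [T [F c]]] )] <> [T [F c]]] + [E [T [F c]]]]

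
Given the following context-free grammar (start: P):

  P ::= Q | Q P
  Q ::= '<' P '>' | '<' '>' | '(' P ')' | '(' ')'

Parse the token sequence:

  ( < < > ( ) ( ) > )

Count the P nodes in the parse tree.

5

[P [Q ( [P [Q < [P [Q < >] [P [Q ( )] [P [Q ( )]]]] >]] )]]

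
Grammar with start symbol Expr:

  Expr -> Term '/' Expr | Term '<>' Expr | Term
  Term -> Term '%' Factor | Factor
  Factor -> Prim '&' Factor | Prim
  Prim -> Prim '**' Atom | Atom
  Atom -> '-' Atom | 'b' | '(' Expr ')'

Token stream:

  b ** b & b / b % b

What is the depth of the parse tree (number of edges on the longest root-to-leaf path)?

7

[Expr [Term [Factor [Prim [Prim [Atom b]] ** [Atom b]] & [Factor [Prim [Atom b]]]]] / [Expr [Term [Term [Factor [Prim [Atom b]]]] % [Factor [Prim [Atom b]]]]]]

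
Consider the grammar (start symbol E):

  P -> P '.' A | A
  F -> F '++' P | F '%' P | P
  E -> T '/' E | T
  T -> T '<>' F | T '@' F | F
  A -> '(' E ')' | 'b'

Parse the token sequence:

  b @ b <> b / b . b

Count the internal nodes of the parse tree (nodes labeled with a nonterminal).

[E [T [T [T [F [P [A b]]]] @ [F [P [A b]]]] <> [F [P [A b]]]] / [E [T [F [P [P [A b]] . [A b]]]]]]

20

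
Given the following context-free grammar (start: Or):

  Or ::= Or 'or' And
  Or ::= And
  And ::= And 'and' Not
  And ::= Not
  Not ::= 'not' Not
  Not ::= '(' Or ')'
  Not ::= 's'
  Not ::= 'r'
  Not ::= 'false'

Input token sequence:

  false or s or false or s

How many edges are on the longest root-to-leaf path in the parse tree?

[Or [Or [Or [Or [And [Not false]]] or [And [Not s]]] or [And [Not false]]] or [And [Not s]]]

6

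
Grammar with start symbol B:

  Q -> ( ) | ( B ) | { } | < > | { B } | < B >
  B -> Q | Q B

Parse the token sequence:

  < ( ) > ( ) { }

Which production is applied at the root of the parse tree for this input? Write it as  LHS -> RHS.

B -> Q B

[B [Q < [B [Q ( )]] >] [B [Q ( )] [B [Q { }]]]]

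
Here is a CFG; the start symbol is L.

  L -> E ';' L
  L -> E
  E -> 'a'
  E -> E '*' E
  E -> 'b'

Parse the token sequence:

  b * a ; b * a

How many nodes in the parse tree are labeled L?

2

[L [E [E b] * [E a]] ; [L [E [E b] * [E a]]]]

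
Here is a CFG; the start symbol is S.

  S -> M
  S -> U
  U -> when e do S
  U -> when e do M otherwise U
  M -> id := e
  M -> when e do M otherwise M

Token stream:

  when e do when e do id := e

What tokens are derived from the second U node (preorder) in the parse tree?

when e do id := e

[S [U when e do [S [U when e do [S [M id := e]]]]]]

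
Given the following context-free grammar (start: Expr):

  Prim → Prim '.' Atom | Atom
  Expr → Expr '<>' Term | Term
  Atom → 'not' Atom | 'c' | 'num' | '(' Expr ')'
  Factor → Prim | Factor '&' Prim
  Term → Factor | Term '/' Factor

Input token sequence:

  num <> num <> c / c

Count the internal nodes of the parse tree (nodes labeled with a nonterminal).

19

[Expr [Expr [Expr [Term [Factor [Prim [Atom num]]]]] <> [Term [Factor [Prim [Atom num]]]]] <> [Term [Term [Factor [Prim [Atom c]]]] / [Factor [Prim [Atom c]]]]]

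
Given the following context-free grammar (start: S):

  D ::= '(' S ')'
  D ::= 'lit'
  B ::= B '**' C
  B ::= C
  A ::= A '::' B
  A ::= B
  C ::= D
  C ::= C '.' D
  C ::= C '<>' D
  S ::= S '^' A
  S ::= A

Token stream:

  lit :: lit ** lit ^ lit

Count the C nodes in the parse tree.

[S [S [A [A [B [C [D lit]]]] :: [B [B [C [D lit]]] ** [C [D lit]]]]] ^ [A [B [C [D lit]]]]]

4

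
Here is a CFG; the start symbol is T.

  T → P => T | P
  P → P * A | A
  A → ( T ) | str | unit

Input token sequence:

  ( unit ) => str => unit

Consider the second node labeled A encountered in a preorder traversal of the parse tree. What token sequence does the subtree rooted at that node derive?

unit

[T [P [A ( [T [P [A unit]]] )]] => [T [P [A str]] => [T [P [A unit]]]]]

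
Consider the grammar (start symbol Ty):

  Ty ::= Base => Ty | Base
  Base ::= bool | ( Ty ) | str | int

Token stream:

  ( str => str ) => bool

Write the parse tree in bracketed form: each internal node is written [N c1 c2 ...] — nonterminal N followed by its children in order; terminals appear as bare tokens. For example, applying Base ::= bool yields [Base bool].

[Ty [Base ( [Ty [Base str] => [Ty [Base str]]] )] => [Ty [Base bool]]]

Ty
Base => Ty
( Ty ) => Ty
( Base => Ty ) => Ty
( str => Ty ) => Ty
( str => Base ) => Ty
( str => str ) => Ty
( str => str ) => Base
( str => str ) => bool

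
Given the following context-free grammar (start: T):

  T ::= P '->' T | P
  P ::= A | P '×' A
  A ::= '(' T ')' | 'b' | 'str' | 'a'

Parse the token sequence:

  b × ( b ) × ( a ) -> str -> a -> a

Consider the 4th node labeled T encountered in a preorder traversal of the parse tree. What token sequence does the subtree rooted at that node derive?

str -> a -> a

[T [P [P [P [A b]] × [A ( [T [P [A b]]] )]] × [A ( [T [P [A a]]] )]] -> [T [P [A str]] -> [T [P [A a]] -> [T [P [A a]]]]]]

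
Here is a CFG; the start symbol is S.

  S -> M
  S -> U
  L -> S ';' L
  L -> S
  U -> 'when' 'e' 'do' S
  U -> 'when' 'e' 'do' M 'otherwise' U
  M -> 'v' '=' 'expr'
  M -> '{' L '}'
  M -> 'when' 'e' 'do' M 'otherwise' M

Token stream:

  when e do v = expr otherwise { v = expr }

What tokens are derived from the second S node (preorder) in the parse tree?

[S [M when e do [M v = expr] otherwise [M { [L [S [M v = expr]]] }]]]

v = expr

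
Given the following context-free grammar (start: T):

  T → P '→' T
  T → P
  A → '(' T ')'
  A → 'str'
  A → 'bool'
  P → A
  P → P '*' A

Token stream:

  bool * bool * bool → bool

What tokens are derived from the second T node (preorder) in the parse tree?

bool

[T [P [P [P [A bool]] * [A bool]] * [A bool]] → [T [P [A bool]]]]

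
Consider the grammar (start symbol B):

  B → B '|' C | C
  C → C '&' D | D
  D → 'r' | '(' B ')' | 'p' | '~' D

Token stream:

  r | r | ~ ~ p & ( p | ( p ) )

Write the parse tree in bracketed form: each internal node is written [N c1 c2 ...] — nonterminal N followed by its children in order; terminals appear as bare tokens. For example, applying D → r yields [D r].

[B [B [B [C [D r]]] | [C [D r]]] | [C [C [D ~ [D ~ [D p]]]] & [D ( [B [B [C [D p]]] | [C [D ( [B [C [D p]]] )]]] )]]]

B
B | C
B | C | C
C | C | C
D | C | C
r | C | C
r | D | C
r | r | C
r | r | C & D
r | r | D & D
r | r | ~ D & D
r | r | ~ ~ D & D
r | r | ~ ~ p & D
r | r | ~ ~ p & ( B )
r | r | ~ ~ p & ( B | C )
r | r | ~ ~ p & ( C | C )
r | r | ~ ~ p & ( D | C )
r | r | ~ ~ p & ( p | C )
r | r | ~ ~ p & ( p | D )
r | r | ~ ~ p & ( p | ( B ) )
r | r | ~ ~ p & ( p | ( C ) )
r | r | ~ ~ p & ( p | ( D ) )
r | r | ~ ~ p & ( p | ( p ) )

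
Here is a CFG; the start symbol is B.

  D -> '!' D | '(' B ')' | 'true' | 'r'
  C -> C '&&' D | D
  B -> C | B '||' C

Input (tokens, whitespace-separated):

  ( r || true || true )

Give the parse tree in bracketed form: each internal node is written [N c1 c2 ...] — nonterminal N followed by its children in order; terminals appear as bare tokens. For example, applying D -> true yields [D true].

[B [C [D ( [B [B [B [C [D r]]] || [C [D true]]] || [C [D true]]] )]]]

B
C
D
( B )
( B || C )
( B || C || C )
( C || C || C )
( D || C || C )
( r || C || C )
( r || D || C )
( r || true || C )
( r || true || D )
( r || true || true )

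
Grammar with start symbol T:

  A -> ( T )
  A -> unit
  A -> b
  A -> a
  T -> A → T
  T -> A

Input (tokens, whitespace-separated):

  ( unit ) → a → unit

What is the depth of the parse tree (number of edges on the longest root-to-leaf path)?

[T [A ( [T [A unit]] )] → [T [A a] → [T [A unit]]]]

4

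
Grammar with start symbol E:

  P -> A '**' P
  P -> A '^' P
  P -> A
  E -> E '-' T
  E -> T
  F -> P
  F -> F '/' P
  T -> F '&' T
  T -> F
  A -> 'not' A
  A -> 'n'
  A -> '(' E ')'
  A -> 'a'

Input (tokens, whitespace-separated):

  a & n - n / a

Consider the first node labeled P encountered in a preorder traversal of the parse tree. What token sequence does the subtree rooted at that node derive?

[E [E [T [F [P [A a]]] & [T [F [P [A n]]]]]] - [T [F [F [P [A n]]] / [P [A a]]]]]

a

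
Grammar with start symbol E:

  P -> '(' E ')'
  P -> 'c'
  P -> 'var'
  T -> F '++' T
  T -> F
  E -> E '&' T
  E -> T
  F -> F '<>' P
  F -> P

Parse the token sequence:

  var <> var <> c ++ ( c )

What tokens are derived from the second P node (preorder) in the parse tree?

var

[E [T [F [F [F [P var]] <> [P var]] <> [P c]] ++ [T [F [P ( [E [T [F [P c]]]] )]]]]]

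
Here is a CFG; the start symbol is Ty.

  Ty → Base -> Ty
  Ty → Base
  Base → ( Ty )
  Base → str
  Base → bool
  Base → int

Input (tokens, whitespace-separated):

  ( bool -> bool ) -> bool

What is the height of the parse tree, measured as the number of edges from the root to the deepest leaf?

5

[Ty [Base ( [Ty [Base bool] -> [Ty [Base bool]]] )] -> [Ty [Base bool]]]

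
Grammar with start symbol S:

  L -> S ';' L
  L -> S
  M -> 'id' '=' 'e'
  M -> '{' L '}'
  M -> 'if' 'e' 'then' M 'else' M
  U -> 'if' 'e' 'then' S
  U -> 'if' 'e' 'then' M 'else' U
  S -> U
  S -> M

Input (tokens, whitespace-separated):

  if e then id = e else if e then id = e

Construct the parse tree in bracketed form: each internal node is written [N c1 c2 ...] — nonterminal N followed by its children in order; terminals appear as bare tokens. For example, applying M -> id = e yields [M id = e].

S
U
if e then M else U
if e then id = e else U
if e then id = e else if e then S
if e then id = e else if e then M
if e then id = e else if e then id = e

[S [U if e then [M id = e] else [U if e then [S [M id = e]]]]]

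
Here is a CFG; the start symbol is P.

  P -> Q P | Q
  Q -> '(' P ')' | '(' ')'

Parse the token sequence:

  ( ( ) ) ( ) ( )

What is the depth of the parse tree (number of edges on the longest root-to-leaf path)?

[P [Q ( [P [Q ( )]] )] [P [Q ( )] [P [Q ( )]]]]

4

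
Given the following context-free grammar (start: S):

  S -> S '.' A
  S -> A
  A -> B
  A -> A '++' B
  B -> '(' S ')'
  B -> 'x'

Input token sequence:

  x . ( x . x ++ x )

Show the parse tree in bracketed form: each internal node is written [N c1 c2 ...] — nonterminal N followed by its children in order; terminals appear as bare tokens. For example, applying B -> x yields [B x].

S
S . A
A . A
B . A
x . A
x . B
x . ( S )
x . ( S . A )
x . ( A . A )
x . ( B . A )
x . ( x . A )
x . ( x . A ++ B )
x . ( x . B ++ B )
x . ( x . x ++ B )
x . ( x . x ++ x )

[S [S [A [B x]]] . [A [B ( [S [S [A [B x]]] . [A [A [B x]] ++ [B x]]] )]]]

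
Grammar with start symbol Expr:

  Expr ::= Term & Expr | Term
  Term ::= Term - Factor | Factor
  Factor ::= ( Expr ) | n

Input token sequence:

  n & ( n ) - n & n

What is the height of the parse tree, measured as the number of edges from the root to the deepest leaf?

[Expr [Term [Factor n]] & [Expr [Term [Term [Factor ( [Expr [Term [Factor n]]] )]] - [Factor n]] & [Expr [Term [Factor n]]]]]

8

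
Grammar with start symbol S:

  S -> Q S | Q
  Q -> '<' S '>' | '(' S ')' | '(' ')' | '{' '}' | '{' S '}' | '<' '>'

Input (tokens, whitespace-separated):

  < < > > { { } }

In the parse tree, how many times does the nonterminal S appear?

[S [Q < [S [Q < >]] >] [S [Q { [S [Q { }]] }]]]

4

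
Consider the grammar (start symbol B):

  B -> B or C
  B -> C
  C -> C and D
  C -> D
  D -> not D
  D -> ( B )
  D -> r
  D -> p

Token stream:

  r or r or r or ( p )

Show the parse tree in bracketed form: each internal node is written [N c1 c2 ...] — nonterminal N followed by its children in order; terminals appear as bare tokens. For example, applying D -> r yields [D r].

B
B or C
B or C or C
B or C or C or C
C or C or C or C
D or C or C or C
r or C or C or C
r or D or C or C
r or r or C or C
r or r or D or C
r or r or r or C
r or r or r or D
r or r or r or ( B )
r or r or r or ( C )
r or r or r or ( D )
r or r or r or ( p )

[B [B [B [B [C [D r]]] or [C [D r]]] or [C [D r]]] or [C [D ( [B [C [D p]]] )]]]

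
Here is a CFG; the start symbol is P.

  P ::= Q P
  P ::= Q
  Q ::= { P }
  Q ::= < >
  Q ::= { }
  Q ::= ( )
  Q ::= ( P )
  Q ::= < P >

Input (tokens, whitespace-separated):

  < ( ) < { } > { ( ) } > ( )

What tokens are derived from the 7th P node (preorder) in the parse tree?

[P [Q < [P [Q ( )] [P [Q < [P [Q { }]] >] [P [Q { [P [Q ( )]] }]]]] >] [P [Q ( )]]]

( )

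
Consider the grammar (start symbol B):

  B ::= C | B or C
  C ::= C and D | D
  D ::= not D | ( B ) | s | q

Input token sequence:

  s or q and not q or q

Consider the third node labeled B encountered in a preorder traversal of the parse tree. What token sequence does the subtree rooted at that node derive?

[B [B [B [C [D s]]] or [C [C [D q]] and [D not [D q]]]] or [C [D q]]]

s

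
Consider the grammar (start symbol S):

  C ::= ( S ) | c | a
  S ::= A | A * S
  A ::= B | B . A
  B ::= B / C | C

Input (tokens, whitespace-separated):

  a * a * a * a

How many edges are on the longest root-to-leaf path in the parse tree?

7

[S [A [B [C a]]] * [S [A [B [C a]]] * [S [A [B [C a]]] * [S [A [B [C a]]]]]]]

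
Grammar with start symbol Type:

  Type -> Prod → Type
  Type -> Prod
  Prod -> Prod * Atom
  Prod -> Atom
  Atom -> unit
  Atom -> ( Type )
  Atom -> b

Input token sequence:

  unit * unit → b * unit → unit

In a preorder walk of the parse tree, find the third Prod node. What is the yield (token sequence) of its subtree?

b * unit

[Type [Prod [Prod [Atom unit]] * [Atom unit]] → [Type [Prod [Prod [Atom b]] * [Atom unit]] → [Type [Prod [Atom unit]]]]]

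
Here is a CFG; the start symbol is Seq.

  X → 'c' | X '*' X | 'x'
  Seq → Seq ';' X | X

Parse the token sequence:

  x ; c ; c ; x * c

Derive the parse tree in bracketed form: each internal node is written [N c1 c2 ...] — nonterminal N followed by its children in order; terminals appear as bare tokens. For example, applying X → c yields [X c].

Seq
Seq ; X
Seq ; X ; X
Seq ; X ; X ; X
X ; X ; X ; X
x ; X ; X ; X
x ; c ; X ; X
x ; c ; c ; X
x ; c ; c ; X * X
x ; c ; c ; x * X
x ; c ; c ; x * c

[Seq [Seq [Seq [Seq [X x]] ; [X c]] ; [X c]] ; [X [X x] * [X c]]]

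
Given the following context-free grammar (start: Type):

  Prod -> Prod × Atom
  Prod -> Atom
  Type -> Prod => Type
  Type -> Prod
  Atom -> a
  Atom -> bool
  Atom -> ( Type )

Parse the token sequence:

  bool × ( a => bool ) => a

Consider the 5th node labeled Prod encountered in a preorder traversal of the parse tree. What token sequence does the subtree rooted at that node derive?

[Type [Prod [Prod [Atom bool]] × [Atom ( [Type [Prod [Atom a]] => [Type [Prod [Atom bool]]]] )]] => [Type [Prod [Atom a]]]]

a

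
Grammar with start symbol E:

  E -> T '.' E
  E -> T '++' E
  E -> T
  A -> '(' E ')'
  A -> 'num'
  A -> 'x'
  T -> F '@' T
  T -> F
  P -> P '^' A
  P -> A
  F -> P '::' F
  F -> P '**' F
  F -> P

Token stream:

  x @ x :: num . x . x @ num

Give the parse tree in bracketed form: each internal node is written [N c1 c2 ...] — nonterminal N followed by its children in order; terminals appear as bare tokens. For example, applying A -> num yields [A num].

[E [T [F [P [A x]]] @ [T [F [P [A x]] :: [F [P [A num]]]]]] . [E [T [F [P [A x]]]] . [E [T [F [P [A x]]] @ [T [F [P [A num]]]]]]]]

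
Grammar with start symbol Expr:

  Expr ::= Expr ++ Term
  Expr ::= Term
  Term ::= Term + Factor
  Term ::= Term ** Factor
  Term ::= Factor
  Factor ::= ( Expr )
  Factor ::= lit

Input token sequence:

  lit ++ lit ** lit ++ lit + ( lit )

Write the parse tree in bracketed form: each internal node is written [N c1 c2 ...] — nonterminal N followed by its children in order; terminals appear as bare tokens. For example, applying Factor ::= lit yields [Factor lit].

Expr
Expr ++ Term
Expr ++ Term ++ Term
Term ++ Term ++ Term
Factor ++ Term ++ Term
lit ++ Term ++ Term
lit ++ Term ** Factor ++ Term
lit ++ Factor ** Factor ++ Term
lit ++ lit ** Factor ++ Term
lit ++ lit ** lit ++ Term
lit ++ lit ** lit ++ Term + Factor
lit ++ lit ** lit ++ Factor + Factor
lit ++ lit ** lit ++ lit + Factor
lit ++ lit ** lit ++ lit + ( Expr )
lit ++ lit ** lit ++ lit + ( Term )
lit ++ lit ** lit ++ lit + ( Factor )
lit ++ lit ** lit ++ lit + ( lit )

[Expr [Expr [Expr [Term [Factor lit]]] ++ [Term [Term [Factor lit]] ** [Factor lit]]] ++ [Term [Term [Factor lit]] + [Factor ( [Expr [Term [Factor lit]]] )]]]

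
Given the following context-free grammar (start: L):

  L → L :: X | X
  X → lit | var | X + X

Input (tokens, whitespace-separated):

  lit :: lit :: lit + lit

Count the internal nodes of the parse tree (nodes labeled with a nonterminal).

[L [L [L [X lit]] :: [X lit]] :: [X [X lit] + [X lit]]]

8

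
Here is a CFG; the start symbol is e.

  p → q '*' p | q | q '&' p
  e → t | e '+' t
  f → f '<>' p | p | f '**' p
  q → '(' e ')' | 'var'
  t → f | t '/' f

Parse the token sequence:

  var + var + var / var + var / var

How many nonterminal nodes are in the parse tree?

[e [e [e [e [t [f [p [q var]]]]] + [t [f [p [q var]]]]] + [t [t [f [p [q var]]]] / [f [p [q var]]]]] + [t [t [f [p [q var]]]] / [f [p [q var]]]]]

28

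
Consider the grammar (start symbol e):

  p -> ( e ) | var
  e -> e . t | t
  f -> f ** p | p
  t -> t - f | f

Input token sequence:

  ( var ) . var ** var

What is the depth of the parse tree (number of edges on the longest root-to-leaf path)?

[e [e [t [f [p ( [e [t [f [p var]]]] )]]]] . [t [f [f [p var]] ** [p var]]]]

9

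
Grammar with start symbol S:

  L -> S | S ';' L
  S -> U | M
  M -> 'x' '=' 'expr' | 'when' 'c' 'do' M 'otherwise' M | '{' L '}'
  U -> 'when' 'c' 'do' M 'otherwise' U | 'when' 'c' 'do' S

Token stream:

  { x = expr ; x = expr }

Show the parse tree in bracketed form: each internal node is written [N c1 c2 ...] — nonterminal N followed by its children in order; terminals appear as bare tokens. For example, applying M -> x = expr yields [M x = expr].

S
M
{ L }
{ S ; L }
{ M ; L }
{ x = expr ; L }
{ x = expr ; S }
{ x = expr ; M }
{ x = expr ; x = expr }

[S [M { [L [S [M x = expr]] ; [L [S [M x = expr]]]] }]]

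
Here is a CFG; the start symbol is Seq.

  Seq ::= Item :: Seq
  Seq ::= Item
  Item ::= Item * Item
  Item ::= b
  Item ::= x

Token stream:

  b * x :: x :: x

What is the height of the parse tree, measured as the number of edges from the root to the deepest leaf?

[Seq [Item [Item b] * [Item x]] :: [Seq [Item x] :: [Seq [Item x]]]]

4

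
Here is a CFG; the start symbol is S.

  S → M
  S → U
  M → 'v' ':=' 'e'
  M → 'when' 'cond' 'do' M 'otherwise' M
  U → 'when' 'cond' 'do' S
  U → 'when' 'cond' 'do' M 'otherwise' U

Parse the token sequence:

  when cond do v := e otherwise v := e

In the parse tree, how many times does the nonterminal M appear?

3

[S [M when cond do [M v := e] otherwise [M v := e]]]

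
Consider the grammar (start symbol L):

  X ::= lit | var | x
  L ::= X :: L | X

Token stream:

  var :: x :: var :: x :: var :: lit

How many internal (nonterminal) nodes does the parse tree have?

12

[L [X var] :: [L [X x] :: [L [X var] :: [L [X x] :: [L [X var] :: [L [X lit]]]]]]]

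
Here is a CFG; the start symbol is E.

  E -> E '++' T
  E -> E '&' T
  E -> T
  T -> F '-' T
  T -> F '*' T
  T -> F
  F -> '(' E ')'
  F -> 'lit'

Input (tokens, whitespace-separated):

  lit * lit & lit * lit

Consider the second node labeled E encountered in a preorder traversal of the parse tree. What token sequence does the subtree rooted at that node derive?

[E [E [T [F lit] * [T [F lit]]]] & [T [F lit] * [T [F lit]]]]

lit * lit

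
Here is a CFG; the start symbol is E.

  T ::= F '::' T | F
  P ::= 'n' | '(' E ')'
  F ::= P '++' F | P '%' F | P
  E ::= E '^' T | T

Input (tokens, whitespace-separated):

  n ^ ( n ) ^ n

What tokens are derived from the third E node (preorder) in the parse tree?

[E [E [E [T [F [P n]]]] ^ [T [F [P ( [E [T [F [P n]]]] )]]]] ^ [T [F [P n]]]]

n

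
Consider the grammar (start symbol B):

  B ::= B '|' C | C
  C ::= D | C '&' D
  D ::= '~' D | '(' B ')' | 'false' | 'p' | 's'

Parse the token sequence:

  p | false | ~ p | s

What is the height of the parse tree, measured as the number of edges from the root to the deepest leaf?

[B [B [B [B [C [D p]]] | [C [D false]]] | [C [D ~ [D p]]]] | [C [D s]]]

6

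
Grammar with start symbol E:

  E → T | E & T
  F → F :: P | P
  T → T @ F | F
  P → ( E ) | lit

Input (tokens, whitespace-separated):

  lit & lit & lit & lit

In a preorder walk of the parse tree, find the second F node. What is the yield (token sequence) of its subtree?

lit

[E [E [E [E [T [F [P lit]]]] & [T [F [P lit]]]] & [T [F [P lit]]]] & [T [F [P lit]]]]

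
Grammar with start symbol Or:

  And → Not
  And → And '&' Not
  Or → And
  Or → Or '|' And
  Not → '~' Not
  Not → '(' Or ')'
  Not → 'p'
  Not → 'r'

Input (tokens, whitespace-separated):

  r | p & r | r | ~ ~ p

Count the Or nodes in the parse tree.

[Or [Or [Or [Or [And [Not r]]] | [And [And [Not p]] & [Not r]]] | [And [Not r]]] | [And [Not ~ [Not ~ [Not p]]]]]

4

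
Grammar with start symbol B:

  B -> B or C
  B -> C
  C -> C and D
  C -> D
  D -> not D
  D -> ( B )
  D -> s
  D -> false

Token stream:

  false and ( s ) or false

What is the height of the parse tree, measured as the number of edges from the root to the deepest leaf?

[B [B [C [C [D false]] and [D ( [B [C [D s]]] )]]] or [C [D false]]]

7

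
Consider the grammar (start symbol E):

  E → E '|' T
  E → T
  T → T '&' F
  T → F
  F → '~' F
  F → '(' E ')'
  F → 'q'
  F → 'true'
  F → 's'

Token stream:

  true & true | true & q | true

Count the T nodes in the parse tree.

5

[E [E [E [T [T [F true]] & [F true]]] | [T [T [F true]] & [F q]]] | [T [F true]]]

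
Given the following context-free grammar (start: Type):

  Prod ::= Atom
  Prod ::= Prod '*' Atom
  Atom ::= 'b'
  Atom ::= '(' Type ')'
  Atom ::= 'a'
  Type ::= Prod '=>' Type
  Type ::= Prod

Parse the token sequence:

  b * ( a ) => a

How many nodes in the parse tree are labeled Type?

3

[Type [Prod [Prod [Atom b]] * [Atom ( [Type [Prod [Atom a]]] )]] => [Type [Prod [Atom a]]]]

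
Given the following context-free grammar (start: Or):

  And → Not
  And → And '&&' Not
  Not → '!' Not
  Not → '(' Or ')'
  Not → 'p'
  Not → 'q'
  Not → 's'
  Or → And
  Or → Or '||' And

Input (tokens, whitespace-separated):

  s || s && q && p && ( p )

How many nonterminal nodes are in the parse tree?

15

[Or [Or [And [Not s]]] || [And [And [And [And [Not s]] && [Not q]] && [Not p]] && [Not ( [Or [And [Not p]]] )]]]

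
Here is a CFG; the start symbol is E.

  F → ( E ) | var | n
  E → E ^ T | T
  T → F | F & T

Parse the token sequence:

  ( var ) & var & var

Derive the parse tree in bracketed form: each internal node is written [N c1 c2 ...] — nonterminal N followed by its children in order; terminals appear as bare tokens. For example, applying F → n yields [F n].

E
T
F & T
( E ) & T
( T ) & T
( F ) & T
( var ) & T
( var ) & F & T
( var ) & var & T
( var ) & var & F
( var ) & var & var

[E [T [F ( [E [T [F var]]] )] & [T [F var] & [T [F var]]]]]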